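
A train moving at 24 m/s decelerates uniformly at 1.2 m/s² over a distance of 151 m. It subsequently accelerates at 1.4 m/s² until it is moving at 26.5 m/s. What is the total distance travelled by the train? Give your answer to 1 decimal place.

Phase 1 (decelerating): v₀ = 24.0 m/s, a = -1.2 m/s².
v² = v₀² + 2aΔx = 24.0² + 2·-1.2·151 = 214 → v = 14.6 m/s
t = (v − v₀)/a = (14.6 − 24.0)/-1.2 = 7.82 s

Phase 2 (accelerating): v₀ = 14.6 m/s, a = 1.4 m/s².
v = v₀ + at → t = (26.5 − 14.6) / 1.4 = 8.49 s
v² = v₀² + 2aΔx → Δx = (26.5² − 14.6²)/(2·1.4) = 175 m
Total distance = 151 + 175 = 326 m

325.5 m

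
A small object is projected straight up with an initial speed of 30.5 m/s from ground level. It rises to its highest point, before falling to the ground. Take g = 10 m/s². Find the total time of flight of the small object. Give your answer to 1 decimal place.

6.1 s

Phase 1 (rising): v₀ = 30.5 m/s, a = -10 m/s².
v = v₀ + at → t = (0 − 30.5) / -10 = 3.05 s
v² = v₀² + 2aΔx → Δx = (0² − 30.5²)/(2·-10) = 46.5 m

Phase 2 (falling): v₀ = 0 m/s, a = -10 m/s².
Falls 46.5 m from rest: t = √(2·46.5/10) = 3.05 s; v = g·t = 30.5 m/s.
Total time = 3.05 + 3.05 = 6.10 s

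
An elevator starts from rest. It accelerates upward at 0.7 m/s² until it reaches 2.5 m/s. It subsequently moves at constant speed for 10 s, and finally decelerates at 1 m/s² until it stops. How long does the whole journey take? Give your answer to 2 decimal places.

16.07 s

Phase 1 (accelerating): v₀ = 0 m/s, a = 0.7 m/s².
v = v₀ + at → t = (2.5 − 0) / 0.7 = 3.57 s
v² = v₀² + 2aΔx → Δx = (2.5² − 0²)/(2·0.7) = 4.46 m

Phase 2 (constant speed): v₀ = 2.50 m/s, a = 0 m/s².
v = v₀ + at = 2.50 + (0)(10) = 2.50 m/s
Δx = v₀t + ½at² = 2.50·10 + 0.5·0·10² = 25.0 m

Phase 3 (decelerating): v₀ = 2.50 m/s, a = -1 m/s².
v = v₀ + at → t = (0 − 2.50) / -1 = 2.50 s
v² = v₀² + 2aΔx → Δx = (0² − 2.50²)/(2·-1) = 3.12 m
Total time = 3.57 + 10.0 + 2.50 = 16.1 s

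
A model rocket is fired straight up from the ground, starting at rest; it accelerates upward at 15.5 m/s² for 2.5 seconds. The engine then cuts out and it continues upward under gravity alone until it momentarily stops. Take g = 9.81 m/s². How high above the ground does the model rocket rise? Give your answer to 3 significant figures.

125 m

Phase 1 (powered ascent): v₀ = 0 m/s, a = 15.5 m/s².
v = v₀ + at = 0 + (15.5)(2.5) = 38.8 m/s
Δx = v₀t + ½at² = 0·2.5 + 0.5·15.5·2.5² = 48.4 m

Phase 2 (coasting upward): v₀ = 38.8 m/s, a = -9.81 m/s².
v = v₀ + at → t = (0 − 38.8) / -9.81 = 3.95 s
v² = v₀² + 2aΔx → Δx = (0² − 38.8²)/(2·-9.81) = 76.5 m
Maximum height = 48.4 + 76.5 = 125 m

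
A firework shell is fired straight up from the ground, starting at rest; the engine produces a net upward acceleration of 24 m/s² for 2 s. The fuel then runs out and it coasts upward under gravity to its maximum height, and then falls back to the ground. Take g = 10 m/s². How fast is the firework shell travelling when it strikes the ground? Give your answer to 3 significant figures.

Phase 1 (powered ascent): v₀ = 0 m/s, a = 24 m/s².
v = v₀ + at = 0 + (24)(2) = 48.0 m/s
Δx = v₀t + ½at² = 0·2 + 0.5·24·2² = 48.0 m

Phase 2 (coasting upward): v₀ = 48.0 m/s, a = -10 m/s².
v = v₀ + at → t = (0 − 48.0) / -10 = 4.80 s
v² = v₀² + 2aΔx → Δx = (0² − 48.0²)/(2·-10) = 115 m

Phase 3 (free fall): v₀ = 0 m/s, a = -10 m/s².
Falls 163 m from rest: t = √(2·163/10) = 5.71 s; v = g·t = 57.1 m/s.
Impact speed = 57.1 m/s

57.1 m/s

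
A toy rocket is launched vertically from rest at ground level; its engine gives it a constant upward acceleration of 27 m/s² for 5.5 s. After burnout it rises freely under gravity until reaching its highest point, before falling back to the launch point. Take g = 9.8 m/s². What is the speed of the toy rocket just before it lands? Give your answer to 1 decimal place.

173.4 m/s

Phase 1 (powered ascent): v₀ = 0 m/s, a = 27 m/s².
v = v₀ + at = 0 + (27)(5.5) = 148 m/s
Δx = v₀t + ½at² = 0·5.5 + 0.5·27·5.5² = 408 m

Phase 2 (coasting upward): v₀ = 148 m/s, a = -9.8 m/s².
v = v₀ + at → t = (0 − 148) / -9.8 = 15.2 s
v² = v₀² + 2aΔx → Δx = (0² − 148²)/(2·-9.8) = 1130 m

Phase 3 (free fall): v₀ = 0 m/s, a = -9.8 m/s².
Falls 1530 m from rest: t = √(2·1530/9.8) = 17.7 s; v = g·t = 173 m/s.
Impact speed = 173 m/s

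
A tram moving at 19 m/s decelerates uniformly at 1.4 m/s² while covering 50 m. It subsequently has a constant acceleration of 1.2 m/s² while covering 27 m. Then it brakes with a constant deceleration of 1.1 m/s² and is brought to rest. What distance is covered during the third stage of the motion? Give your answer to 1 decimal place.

129.9 m

Phase 1 (decelerating): v₀ = 19.0 m/s, a = -1.4 m/s².
v² = v₀² + 2aΔx = 19.0² + 2·-1.4·50 = 221 → v = 14.9 m/s
t = (v − v₀)/a = (14.9 − 19.0)/-1.4 = 2.95 s

Phase 2 (accelerating): v₀ = 14.9 m/s, a = 1.2 m/s².
v² = v₀² + 2aΔx = 14.9² + 2·1.2·27 = 286 → v = 16.9 m/s
t = (v − v₀)/a = (16.9 − 14.9)/1.2 = 1.70 s

Phase 3 (decelerating): v₀ = 16.9 m/s, a = -1.1 m/s².
v = v₀ + at → t = (0 − 16.9) / -1.1 = 15.4 s
v² = v₀² + 2aΔx → Δx = (0² − 16.9²)/(2·-1.1) = 130 m
Distance in phase 3 = 130 m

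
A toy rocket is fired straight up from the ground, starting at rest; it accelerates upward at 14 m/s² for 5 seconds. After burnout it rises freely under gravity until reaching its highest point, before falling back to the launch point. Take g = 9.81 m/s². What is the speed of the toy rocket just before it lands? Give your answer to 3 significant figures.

Phase 1 (powered ascent): v₀ = 0 m/s, a = 14 m/s².
v = v₀ + at = 0 + (14)(5) = 70.0 m/s
Δx = v₀t + ½at² = 0·5 + 0.5·14·5² = 175 m

Phase 2 (coasting upward): v₀ = 70.0 m/s, a = -9.81 m/s².
v = v₀ + at → t = (0 − 70.0) / -9.81 = 7.14 s
v² = v₀² + 2aΔx → Δx = (0² − 70.0²)/(2·-9.81) = 250 m

Phase 3 (free fall): v₀ = 0 m/s, a = -9.81 m/s².
Falls 425 m from rest: t = √(2·425/9.81) = 9.31 s; v = g·t = 91.3 m/s.
Impact speed = 91.3 m/s

91.3 m/s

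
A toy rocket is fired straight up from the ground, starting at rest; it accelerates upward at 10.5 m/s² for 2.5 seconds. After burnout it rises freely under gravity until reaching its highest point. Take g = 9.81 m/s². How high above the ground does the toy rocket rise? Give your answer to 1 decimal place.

67.9 m

Phase 1 (powered ascent): v₀ = 0 m/s, a = 10.5 m/s².
v = v₀ + at = 0 + (10.5)(2.5) = 26.2 m/s
Δx = v₀t + ½at² = 0·2.5 + 0.5·10.5·2.5² = 32.8 m

Phase 2 (coasting upward): v₀ = 26.2 m/s, a = -9.81 m/s².
v = v₀ + at → t = (0 − 26.2) / -9.81 = 2.68 s
v² = v₀² + 2aΔx → Δx = (0² − 26.2²)/(2·-9.81) = 35.1 m
Maximum height = 32.8 + 35.1 = 67.9 m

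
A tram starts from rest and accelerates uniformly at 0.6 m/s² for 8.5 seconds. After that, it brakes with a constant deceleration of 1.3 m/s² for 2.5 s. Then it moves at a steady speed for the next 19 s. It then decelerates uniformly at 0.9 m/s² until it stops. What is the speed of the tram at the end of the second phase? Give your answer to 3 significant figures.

1.85 m/s

Phase 1 (accelerating): v₀ = 0 m/s, a = 0.6 m/s².
v = v₀ + at = 0 + (0.6)(8.5) = 5.10 m/s
Δx = v₀t + ½at² = 0·8.5 + 0.5·0.6·8.5² = 21.7 m

Phase 2 (decelerating): v₀ = 5.10 m/s, a = -1.3 m/s².
v = v₀ + at = 5.10 + (-1.3)(2.5) = 1.85 m/s
Δx = v₀t + ½at² = 5.10·2.5 + 0.5·-1.3·2.5² = 8.69 m
Speed at end of phase 2 = 1.85 m/s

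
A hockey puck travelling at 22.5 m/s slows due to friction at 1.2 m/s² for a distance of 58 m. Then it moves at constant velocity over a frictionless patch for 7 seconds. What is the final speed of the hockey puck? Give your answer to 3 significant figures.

19.2 m/s

Phase 1 (decelerating): v₀ = 22.5 m/s, a = -1.2 m/s².
v² = v₀² + 2aΔx = 22.5² + 2·-1.2·58 = 367 → v = 19.2 m/s
t = (v − v₀)/a = (19.2 − 22.5)/-1.2 = 2.78 s

Phase 2 (constant speed): v₀ = 19.2 m/s, a = 0 m/s².
v = v₀ + at = 19.2 + (0)(7) = 19.2 m/s
Δx = v₀t + ½at² = 19.2·7 + 0.5·0·7² = 134 m
Final speed = 19.2 m/s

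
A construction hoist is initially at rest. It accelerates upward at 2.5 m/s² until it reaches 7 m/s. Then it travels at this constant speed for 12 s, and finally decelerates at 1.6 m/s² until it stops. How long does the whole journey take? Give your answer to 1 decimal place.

Phase 1 (accelerating): v₀ = 0 m/s, a = 2.5 m/s².
v = v₀ + at → t = (7 − 0) / 2.5 = 2.80 s
v² = v₀² + 2aΔx → Δx = (7² − 0²)/(2·2.5) = 9.80 m

Phase 2 (constant speed): v₀ = 7.00 m/s, a = 0 m/s².
v = v₀ + at = 7.00 + (0)(12) = 7.00 m/s
Δx = v₀t + ½at² = 7.00·12 + 0.5·0·12² = 84.0 m

Phase 3 (decelerating): v₀ = 7.00 m/s, a = -1.6 m/s².
v = v₀ + at → t = (0 − 7.00) / -1.6 = 4.38 s
v² = v₀² + 2aΔx → Δx = (0² − 7.00²)/(2·-1.6) = 15.3 m
Total time = 2.80 + 12.0 + 4.38 = 19.2 s

19.2 s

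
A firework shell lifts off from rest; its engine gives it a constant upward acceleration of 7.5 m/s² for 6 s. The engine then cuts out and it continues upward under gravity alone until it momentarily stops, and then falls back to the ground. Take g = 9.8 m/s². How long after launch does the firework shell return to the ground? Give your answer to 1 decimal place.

Phase 1 (powered ascent): v₀ = 0 m/s, a = 7.5 m/s².
v = v₀ + at = 0 + (7.5)(6) = 45.0 m/s
Δx = v₀t + ½at² = 0·6 + 0.5·7.5·6² = 135 m

Phase 2 (coasting upward): v₀ = 45.0 m/s, a = -9.8 m/s².
v = v₀ + at → t = (0 − 45.0) / -9.8 = 4.59 s
v² = v₀² + 2aΔx → Δx = (0² − 45.0²)/(2·-9.8) = 103 m

Phase 3 (free fall): v₀ = 0 m/s, a = -9.8 m/s².
Falls 238 m from rest: t = √(2·238/9.8) = 6.97 s; v = g·t = 68.3 m/s.
Total time = 6.00 + 4.59 + 6.97 = 17.6 s

17.6 s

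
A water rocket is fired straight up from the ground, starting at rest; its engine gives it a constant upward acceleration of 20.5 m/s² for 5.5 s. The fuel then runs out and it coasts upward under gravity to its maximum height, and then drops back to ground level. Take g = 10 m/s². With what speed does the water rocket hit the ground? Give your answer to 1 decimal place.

137.5 m/s

Phase 1 (powered ascent): v₀ = 0 m/s, a = 20.5 m/s².
v = v₀ + at = 0 + (20.5)(5.5) = 113 m/s
Δx = v₀t + ½at² = 0·5.5 + 0.5·20.5·5.5² = 310 m

Phase 2 (coasting upward): v₀ = 113 m/s, a = -10 m/s².
v = v₀ + at → t = (0 − 113) / -10 = 11.3 s
v² = v₀² + 2aΔx → Δx = (0² − 113²)/(2·-10) = 636 m

Phase 3 (free fall): v₀ = 0 m/s, a = -10 m/s².
Falls 946 m from rest: t = √(2·946/10) = 13.8 s; v = g·t = 138 m/s.
Impact speed = 138 m/s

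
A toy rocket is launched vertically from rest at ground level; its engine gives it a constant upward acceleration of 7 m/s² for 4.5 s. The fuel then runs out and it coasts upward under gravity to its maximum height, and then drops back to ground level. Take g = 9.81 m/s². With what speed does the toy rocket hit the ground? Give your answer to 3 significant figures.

48.8 m/s

Phase 1 (powered ascent): v₀ = 0 m/s, a = 7 m/s².
v = v₀ + at = 0 + (7)(4.5) = 31.5 m/s
Δx = v₀t + ½at² = 0·4.5 + 0.5·7·4.5² = 70.9 m

Phase 2 (coasting upward): v₀ = 31.5 m/s, a = -9.81 m/s².
v = v₀ + at → t = (0 − 31.5) / -9.81 = 3.21 s
v² = v₀² + 2aΔx → Δx = (0² − 31.5²)/(2·-9.81) = 50.6 m

Phase 3 (free fall): v₀ = 0 m/s, a = -9.81 m/s².
Falls 121 m from rest: t = √(2·121/9.81) = 4.98 s; v = g·t = 48.8 m/s.
Impact speed = 48.8 m/s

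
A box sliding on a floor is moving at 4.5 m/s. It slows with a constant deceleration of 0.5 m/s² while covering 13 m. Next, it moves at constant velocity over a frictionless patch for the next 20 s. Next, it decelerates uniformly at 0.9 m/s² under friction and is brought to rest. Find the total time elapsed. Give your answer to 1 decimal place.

Phase 1 (decelerating): v₀ = 4.50 m/s, a = -0.5 m/s².
v² = v₀² + 2aΔx = 4.50² + 2·-0.5·13 = 7.25 → v = 2.69 m/s
t = (v − v₀)/a = (2.69 − 4.50)/-0.5 = 3.61 s

Phase 2 (constant speed): v₀ = 2.69 m/s, a = 0 m/s².
v = v₀ + at = 2.69 + (0)(20) = 2.69 m/s
Δx = v₀t + ½at² = 2.69·20 + 0.5·0·20² = 53.9 m

Phase 3 (decelerating): v₀ = 2.69 m/s, a = -0.9 m/s².
v = v₀ + at → t = (0 − 2.69) / -0.9 = 2.99 s
v² = v₀² + 2aΔx → Δx = (0² − 2.69²)/(2·-0.9) = 4.03 m
Total time = 3.61 + 20.0 + 2.99 = 26.6 s

26.6 s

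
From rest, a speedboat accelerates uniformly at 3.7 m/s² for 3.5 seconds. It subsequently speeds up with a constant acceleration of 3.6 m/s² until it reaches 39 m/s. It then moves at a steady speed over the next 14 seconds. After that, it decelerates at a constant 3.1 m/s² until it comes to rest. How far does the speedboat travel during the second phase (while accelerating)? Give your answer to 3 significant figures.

Phase 1 (accelerating): v₀ = 0 m/s, a = 3.7 m/s².
v = v₀ + at = 0 + (3.7)(3.5) = 13.0 m/s
Δx = v₀t + ½at² = 0·3.5 + 0.5·3.7·3.5² = 22.7 m

Phase 2 (accelerating): v₀ = 13.0 m/s, a = 3.6 m/s².
v = v₀ + at → t = (39 − 13.0) / 3.6 = 7.24 s
v² = v₀² + 2aΔx → Δx = (39² − 13.0²)/(2·3.6) = 188 m
Distance in phase 2 = 188 m

188 m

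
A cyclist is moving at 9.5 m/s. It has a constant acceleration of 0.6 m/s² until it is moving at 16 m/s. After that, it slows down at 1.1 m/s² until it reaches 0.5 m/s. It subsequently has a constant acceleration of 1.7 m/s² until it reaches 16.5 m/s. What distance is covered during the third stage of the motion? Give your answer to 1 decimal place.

80.0 m

Phase 1 (accelerating): v₀ = 9.50 m/s, a = 0.6 m/s².
v = v₀ + at → t = (16 − 9.50) / 0.6 = 10.8 s
v² = v₀² + 2aΔx → Δx = (16² − 9.50²)/(2·0.6) = 138 m

Phase 2 (decelerating): v₀ = 16.0 m/s, a = -1.1 m/s².
v = v₀ + at → t = (0.5 − 16.0) / -1.1 = 14.1 s
v² = v₀² + 2aΔx → Δx = (0.5² − 16.0²)/(2·-1.1) = 116 m

Phase 3 (accelerating): v₀ = 0.500 m/s, a = 1.7 m/s².
v = v₀ + at → t = (16.5 − 0.500) / 1.7 = 9.41 s
v² = v₀² + 2aΔx → Δx = (16.5² − 0.500²)/(2·1.7) = 80.0 m
Distance in phase 3 = 80.0 m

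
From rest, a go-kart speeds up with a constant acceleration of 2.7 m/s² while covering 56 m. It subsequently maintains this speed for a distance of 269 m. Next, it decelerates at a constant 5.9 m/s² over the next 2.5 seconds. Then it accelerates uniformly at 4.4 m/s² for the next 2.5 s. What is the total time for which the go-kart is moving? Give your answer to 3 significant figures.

26.9 s

Phase 1 (accelerating): v₀ = 0 m/s, a = 2.7 m/s².
v² = v₀² + 2aΔx = 0² + 2·2.7·56 = 302 → v = 17.4 m/s
t = (v − v₀)/a = (17.4 − 0)/2.7 = 6.44 s

Phase 2 (constant speed): v₀ = 17.4 m/s, a = 0 m/s².
Constant speed: t = d/v = 269/17.4 = 15.5 s

Phase 3 (decelerating): v₀ = 17.4 m/s, a = -5.9 m/s².
v = v₀ + at = 17.4 + (-5.9)(2.5) = 2.64 m/s
Δx = v₀t + ½at² = 17.4·2.5 + 0.5·-5.9·2.5² = 25.0 m

Phase 4 (accelerating): v₀ = 2.64 m/s, a = 4.4 m/s².
v = v₀ + at = 2.64 + (4.4)(2.5) = 13.6 m/s
Δx = v₀t + ½at² = 2.64·2.5 + 0.5·4.4·2.5² = 20.3 m
Total time = 6.44 + 15.5 + 2.50 + 2.50 = 26.9 s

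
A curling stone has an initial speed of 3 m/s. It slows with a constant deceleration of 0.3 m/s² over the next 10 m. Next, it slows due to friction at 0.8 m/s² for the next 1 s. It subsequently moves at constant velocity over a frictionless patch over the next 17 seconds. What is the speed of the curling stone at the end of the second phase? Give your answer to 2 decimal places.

Phase 1 (decelerating): v₀ = 3.00 m/s, a = -0.3 m/s².
v² = v₀² + 2aΔx = 3.00² + 2·-0.3·10 = 3.00 → v = 1.73 m/s
t = (v − v₀)/a = (1.73 − 3.00)/-0.3 = 4.23 s

Phase 2 (decelerating): v₀ = 1.73 m/s, a = -0.8 m/s².
v = v₀ + at = 1.73 + (-0.8)(1) = 0.932 m/s
Δx = v₀t + ½at² = 1.73·1 + 0.5·-0.8·1² = 1.33 m
Speed at end of phase 2 = 0.932 m/s

0.93 m/s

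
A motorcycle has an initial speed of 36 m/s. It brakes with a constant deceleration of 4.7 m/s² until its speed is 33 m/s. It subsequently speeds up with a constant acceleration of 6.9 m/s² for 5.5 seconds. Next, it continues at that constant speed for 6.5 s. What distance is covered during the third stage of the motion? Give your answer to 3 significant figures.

461 m

Phase 1 (decelerating): v₀ = 36.0 m/s, a = -4.7 m/s².
v = v₀ + at → t = (33 − 36.0) / -4.7 = 0.638 s
v² = v₀² + 2aΔx → Δx = (33² − 36.0²)/(2·-4.7) = 22.0 m

Phase 2 (accelerating): v₀ = 33.0 m/s, a = 6.9 m/s².
v = v₀ + at = 33.0 + (6.9)(5.5) = 71.0 m/s
Δx = v₀t + ½at² = 33.0·5.5 + 0.5·6.9·5.5² = 286 m

Phase 3 (constant speed): v₀ = 71.0 m/s, a = 0 m/s².
v = v₀ + at = 71.0 + (0)(6.5) = 71.0 m/s
Δx = v₀t + ½at² = 71.0·6.5 + 0.5·0·6.5² = 461 m
Distance in phase 3 = 461 m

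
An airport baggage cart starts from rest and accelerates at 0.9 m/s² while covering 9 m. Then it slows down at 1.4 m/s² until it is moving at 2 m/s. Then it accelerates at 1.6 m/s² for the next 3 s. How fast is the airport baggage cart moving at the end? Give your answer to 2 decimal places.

6.80 m/s

Phase 1 (accelerating): v₀ = 0 m/s, a = 0.9 m/s².
v² = v₀² + 2aΔx = 0² + 2·0.9·9 = 16.2 → v = 4.02 m/s
t = (v − v₀)/a = (4.02 − 0)/0.9 = 4.47 s

Phase 2 (decelerating): v₀ = 4.02 m/s, a = -1.4 m/s².
v = v₀ + at → t = (2 − 4.02) / -1.4 = 1.45 s
v² = v₀² + 2aΔx → Δx = (2² − 4.02²)/(2·-1.4) = 4.36 m

Phase 3 (accelerating): v₀ = 2.00 m/s, a = 1.6 m/s².
v = v₀ + at = 2.00 + (1.6)(3) = 6.80 m/s
Δx = v₀t + ½at² = 2.00·3 + 0.5·1.6·3² = 13.2 m
Final speed = 6.80 m/s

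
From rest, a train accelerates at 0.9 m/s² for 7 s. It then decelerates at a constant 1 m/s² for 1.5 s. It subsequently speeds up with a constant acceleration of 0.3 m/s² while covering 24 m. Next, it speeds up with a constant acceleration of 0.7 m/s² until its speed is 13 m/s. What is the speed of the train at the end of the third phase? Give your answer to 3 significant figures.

Phase 1 (accelerating): v₀ = 0 m/s, a = 0.9 m/s².
v = v₀ + at = 0 + (0.9)(7) = 6.30 m/s
Δx = v₀t + ½at² = 0·7 + 0.5·0.9·7² = 22.1 m

Phase 2 (decelerating): v₀ = 6.30 m/s, a = -1 m/s².
v = v₀ + at = 6.30 + (-1)(1.5) = 4.80 m/s
Δx = v₀t + ½at² = 6.30·1.5 + 0.5·-1·1.5² = 8.32 m

Phase 3 (accelerating): v₀ = 4.80 m/s, a = 0.3 m/s².
v² = v₀² + 2aΔx = 4.80² + 2·0.3·24 = 37.4 → v = 6.12 m/s
t = (v − v₀)/a = (6.12 − 4.80)/0.3 = 4.40 s
Speed at end of phase 3 = 6.12 m/s

6.12 m/s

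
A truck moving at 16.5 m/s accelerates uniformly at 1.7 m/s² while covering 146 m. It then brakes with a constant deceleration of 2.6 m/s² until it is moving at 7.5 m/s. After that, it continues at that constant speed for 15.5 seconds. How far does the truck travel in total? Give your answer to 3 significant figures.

399 m

Phase 1 (accelerating): v₀ = 16.5 m/s, a = 1.7 m/s².
v² = v₀² + 2aΔx = 16.5² + 2·1.7·146 = 769 → v = 27.7 m/s
t = (v − v₀)/a = (27.7 − 16.5)/1.7 = 6.60 s

Phase 2 (decelerating): v₀ = 27.7 m/s, a = -2.6 m/s².
v = v₀ + at → t = (7.5 − 27.7) / -2.6 = 7.78 s
v² = v₀² + 2aΔx → Δx = (7.5² − 27.7²)/(2·-2.6) = 137 m

Phase 3 (constant speed): v₀ = 7.50 m/s, a = 0 m/s².
v = v₀ + at = 7.50 + (0)(15.5) = 7.50 m/s
Δx = v₀t + ½at² = 7.50·15.5 + 0.5·0·15.5² = 116 m
Total distance = 146 + 137 + 116 = 399 m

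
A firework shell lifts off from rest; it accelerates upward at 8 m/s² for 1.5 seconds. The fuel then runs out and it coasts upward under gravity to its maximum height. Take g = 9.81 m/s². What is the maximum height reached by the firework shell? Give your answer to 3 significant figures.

Phase 1 (powered ascent): v₀ = 0 m/s, a = 8 m/s².
v = v₀ + at = 0 + (8)(1.5) = 12.0 m/s
Δx = v₀t + ½at² = 0·1.5 + 0.5·8·1.5² = 9.00 m

Phase 2 (coasting upward): v₀ = 12.0 m/s, a = -9.81 m/s².
v = v₀ + at → t = (0 − 12.0) / -9.81 = 1.22 s
v² = v₀² + 2aΔx → Δx = (0² − 12.0²)/(2·-9.81) = 7.34 m
Maximum height = 9.00 + 7.34 = 16.3 m

16.3 m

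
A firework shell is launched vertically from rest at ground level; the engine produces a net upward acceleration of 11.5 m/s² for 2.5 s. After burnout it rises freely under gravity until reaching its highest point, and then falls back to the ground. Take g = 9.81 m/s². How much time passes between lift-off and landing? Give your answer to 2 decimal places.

Phase 1 (powered ascent): v₀ = 0 m/s, a = 11.5 m/s².
v = v₀ + at = 0 + (11.5)(2.5) = 28.8 m/s
Δx = v₀t + ½at² = 0·2.5 + 0.5·11.5·2.5² = 35.9 m

Phase 2 (coasting upward): v₀ = 28.8 m/s, a = -9.81 m/s².
v = v₀ + at → t = (0 − 28.8) / -9.81 = 2.93 s
v² = v₀² + 2aΔx → Δx = (0² − 28.8²)/(2·-9.81) = 42.1 m

Phase 3 (free fall): v₀ = 0 m/s, a = -9.81 m/s².
Falls 78.1 m from rest: t = √(2·78.1/9.81) = 3.99 s; v = g·t = 39.1 m/s.
Total time = 2.50 + 2.93 + 3.99 = 9.42 s

9.42 s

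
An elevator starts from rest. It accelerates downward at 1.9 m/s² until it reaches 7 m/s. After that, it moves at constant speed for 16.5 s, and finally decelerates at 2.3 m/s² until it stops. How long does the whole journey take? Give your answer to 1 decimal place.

23.2 s

Phase 1 (accelerating): v₀ = 0 m/s, a = 1.9 m/s².
v = v₀ + at → t = (7 − 0) / 1.9 = 3.68 s
v² = v₀² + 2aΔx → Δx = (7² − 0²)/(2·1.9) = 12.9 m

Phase 2 (constant speed): v₀ = 7.00 m/s, a = 0 m/s².
v = v₀ + at = 7.00 + (0)(16.5) = 7.00 m/s
Δx = v₀t + ½at² = 7.00·16.5 + 0.5·0·16.5² = 116 m

Phase 3 (decelerating): v₀ = 7.00 m/s, a = -2.3 m/s².
v = v₀ + at → t = (0 − 7.00) / -2.3 = 3.04 s
v² = v₀² + 2aΔx → Δx = (0² − 7.00²)/(2·-2.3) = 10.7 m
Total time = 3.68 + 16.5 + 3.04 = 23.2 s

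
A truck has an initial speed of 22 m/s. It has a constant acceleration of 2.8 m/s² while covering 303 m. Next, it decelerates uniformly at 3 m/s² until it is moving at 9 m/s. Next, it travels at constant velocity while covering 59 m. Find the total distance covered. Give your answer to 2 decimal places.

Phase 1 (accelerating): v₀ = 22.0 m/s, a = 2.8 m/s².
v² = v₀² + 2aΔx = 22.0² + 2·2.8·303 = 2180 → v = 46.7 m/s
t = (v − v₀)/a = (46.7 − 22.0)/2.8 = 8.82 s

Phase 2 (decelerating): v₀ = 46.7 m/s, a = -3 m/s².
v = v₀ + at → t = (9 − 46.7) / -3 = 12.6 s
v² = v₀² + 2aΔx → Δx = (9² − 46.7²)/(2·-3) = 350 m

Phase 3 (constant speed): v₀ = 9.00 m/s, a = 0 m/s².
Constant speed: t = d/v = 59/9.00 = 6.56 s
Total distance = 303 + 350 + 59.0 = 712 m

711.97 m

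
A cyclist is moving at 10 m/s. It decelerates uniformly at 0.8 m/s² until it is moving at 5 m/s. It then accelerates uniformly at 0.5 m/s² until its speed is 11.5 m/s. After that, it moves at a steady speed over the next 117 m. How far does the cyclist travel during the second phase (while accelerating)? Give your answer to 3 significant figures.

Phase 1 (decelerating): v₀ = 10.0 m/s, a = -0.8 m/s².
v = v₀ + at → t = (5 − 10.0) / -0.8 = 6.25 s
v² = v₀² + 2aΔx → Δx = (5² − 10.0²)/(2·-0.8) = 46.9 m

Phase 2 (accelerating): v₀ = 5.00 m/s, a = 0.5 m/s².
v = v₀ + at → t = (11.5 − 5.00) / 0.5 = 13.0 s
v² = v₀² + 2aΔx → Δx = (11.5² − 5.00²)/(2·0.5) = 107 m
Distance in phase 2 = 107 m

107 m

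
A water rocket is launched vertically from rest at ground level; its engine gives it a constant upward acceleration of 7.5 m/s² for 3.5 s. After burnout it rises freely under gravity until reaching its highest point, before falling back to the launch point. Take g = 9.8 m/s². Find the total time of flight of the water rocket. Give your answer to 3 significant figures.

Phase 1 (powered ascent): v₀ = 0 m/s, a = 7.5 m/s².
v = v₀ + at = 0 + (7.5)(3.5) = 26.2 m/s
Δx = v₀t + ½at² = 0·3.5 + 0.5·7.5·3.5² = 45.9 m

Phase 2 (coasting upward): v₀ = 26.2 m/s, a = -9.8 m/s².
v = v₀ + at → t = (0 − 26.2) / -9.8 = 2.68 s
v² = v₀² + 2aΔx → Δx = (0² − 26.2²)/(2·-9.8) = 35.2 m

Phase 3 (free fall): v₀ = 0 m/s, a = -9.8 m/s².
Falls 81.1 m from rest: t = √(2·81.1/9.8) = 4.07 s; v = g·t = 39.9 m/s.
Total time = 3.50 + 2.68 + 4.07 = 10.2 s

10.2 s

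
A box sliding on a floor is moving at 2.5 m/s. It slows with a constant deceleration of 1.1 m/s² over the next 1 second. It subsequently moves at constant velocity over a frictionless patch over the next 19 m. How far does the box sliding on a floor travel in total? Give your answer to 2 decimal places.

Phase 1 (decelerating): v₀ = 2.50 m/s, a = -1.1 m/s².
v = v₀ + at = 2.50 + (-1.1)(1) = 1.40 m/s
Δx = v₀t + ½at² = 2.50·1 + 0.5·-1.1·1² = 1.95 m

Phase 2 (constant speed): v₀ = 1.40 m/s, a = 0 m/s².
Constant speed: t = d/v = 19/1.40 = 13.6 s
Total distance = 1.95 + 19.0 = 20.9 m

20.95 m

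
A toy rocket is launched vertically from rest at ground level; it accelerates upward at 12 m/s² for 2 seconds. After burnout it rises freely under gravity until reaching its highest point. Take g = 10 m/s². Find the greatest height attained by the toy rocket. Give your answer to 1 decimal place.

Phase 1 (powered ascent): v₀ = 0 m/s, a = 12 m/s².
v = v₀ + at = 0 + (12)(2) = 24.0 m/s
Δx = v₀t + ½at² = 0·2 + 0.5·12·2² = 24.0 m

Phase 2 (coasting upward): v₀ = 24.0 m/s, a = -10 m/s².
v = v₀ + at → t = (0 − 24.0) / -10 = 2.40 s
v² = v₀² + 2aΔx → Δx = (0² − 24.0²)/(2·-10) = 28.8 m
Maximum height = 24.0 + 28.8 = 52.8 m

52.8 m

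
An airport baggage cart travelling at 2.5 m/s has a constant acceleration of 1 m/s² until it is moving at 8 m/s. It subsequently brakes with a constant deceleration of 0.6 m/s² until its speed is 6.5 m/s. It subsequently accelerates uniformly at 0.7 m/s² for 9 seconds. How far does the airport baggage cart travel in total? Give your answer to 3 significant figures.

134 m

Phase 1 (accelerating): v₀ = 2.50 m/s, a = 1 m/s².
v = v₀ + at → t = (8 − 2.50) / 1 = 5.50 s
v² = v₀² + 2aΔx → Δx = (8² − 2.50²)/(2·1) = 28.9 m

Phase 2 (decelerating): v₀ = 8.00 m/s, a = -0.6 m/s².
v = v₀ + at → t = (6.5 − 8.00) / -0.6 = 2.50 s
v² = v₀² + 2aΔx → Δx = (6.5² − 8.00²)/(2·-0.6) = 18.1 m

Phase 3 (accelerating): v₀ = 6.50 m/s, a = 0.7 m/s².
v = v₀ + at = 6.50 + (0.7)(9) = 12.8 m/s
Δx = v₀t + ½at² = 6.50·9 + 0.5·0.7·9² = 86.8 m
Total distance = 28.9 + 18.1 + 86.8 = 134 m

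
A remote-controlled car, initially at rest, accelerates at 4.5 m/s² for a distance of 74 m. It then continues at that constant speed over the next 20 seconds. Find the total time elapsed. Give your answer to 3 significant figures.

Phase 1 (accelerating): v₀ = 0 m/s, a = 4.5 m/s².
v² = v₀² + 2aΔx = 0² + 2·4.5·74 = 666 → v = 25.8 m/s
t = (v − v₀)/a = (25.8 − 0)/4.5 = 5.73 s

Phase 2 (constant speed): v₀ = 25.8 m/s, a = 0 m/s².
v = v₀ + at = 25.8 + (0)(20) = 25.8 m/s
Δx = v₀t + ½at² = 25.8·20 + 0.5·0·20² = 516 m
Total time = 5.73 + 20.0 = 25.7 s

25.7 s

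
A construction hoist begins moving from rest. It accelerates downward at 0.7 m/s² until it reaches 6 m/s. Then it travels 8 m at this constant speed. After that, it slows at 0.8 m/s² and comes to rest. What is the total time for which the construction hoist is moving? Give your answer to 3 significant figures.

Phase 1 (accelerating): v₀ = 0 m/s, a = 0.7 m/s².
v = v₀ + at → t = (6 − 0) / 0.7 = 8.57 s
v² = v₀² + 2aΔx → Δx = (6² − 0²)/(2·0.7) = 25.7 m

Phase 2 (constant speed): v₀ = 6.00 m/s, a = 0 m/s².
Constant speed: t = d/v = 8/6.00 = 1.33 s

Phase 3 (decelerating): v₀ = 6.00 m/s, a = -0.8 m/s².
v = v₀ + at → t = (0 − 6.00) / -0.8 = 7.50 s
v² = v₀² + 2aΔx → Δx = (0² − 6.00²)/(2·-0.8) = 22.5 m
Total time = 8.57 + 1.33 + 7.50 = 17.4 s

17.4 s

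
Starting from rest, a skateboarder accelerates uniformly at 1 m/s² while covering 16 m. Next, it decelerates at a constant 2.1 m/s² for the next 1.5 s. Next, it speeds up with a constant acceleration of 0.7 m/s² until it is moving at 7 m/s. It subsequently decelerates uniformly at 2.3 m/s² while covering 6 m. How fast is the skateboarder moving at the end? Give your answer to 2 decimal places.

Phase 1 (accelerating): v₀ = 0 m/s, a = 1 m/s².
v² = v₀² + 2aΔx = 0² + 2·1·16 = 32.0 → v = 5.66 m/s
t = (v − v₀)/a = (5.66 − 0)/1 = 5.66 s

Phase 2 (decelerating): v₀ = 5.66 m/s, a = -2.1 m/s².
v = v₀ + at = 5.66 + (-2.1)(1.5) = 2.51 m/s
Δx = v₀t + ½at² = 5.66·1.5 + 0.5·-2.1·1.5² = 6.12 m

Phase 3 (accelerating): v₀ = 2.51 m/s, a = 0.7 m/s².
v = v₀ + at → t = (7 − 2.51) / 0.7 = 6.42 s
v² = v₀² + 2aΔx → Δx = (7² − 2.51²)/(2·0.7) = 30.5 m

Phase 4 (decelerating): v₀ = 7.00 m/s, a = -2.3 m/s².
v² = v₀² + 2aΔx = 7.00² + 2·-2.3·6 = 21.4 → v = 4.63 m/s
t = (v − v₀)/a = (4.63 − 7.00)/-2.3 = 1.03 s
Final speed = 4.63 m/s

4.63 m/s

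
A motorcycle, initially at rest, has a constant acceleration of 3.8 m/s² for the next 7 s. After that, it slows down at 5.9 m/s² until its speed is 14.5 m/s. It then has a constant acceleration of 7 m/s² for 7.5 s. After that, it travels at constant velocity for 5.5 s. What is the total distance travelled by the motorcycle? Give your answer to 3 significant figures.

Phase 1 (accelerating): v₀ = 0 m/s, a = 3.8 m/s².
v = v₀ + at = 0 + (3.8)(7) = 26.6 m/s
Δx = v₀t + ½at² = 0·7 + 0.5·3.8·7² = 93.1 m

Phase 2 (decelerating): v₀ = 26.6 m/s, a = -5.9 m/s².
v = v₀ + at → t = (14.5 − 26.6) / -5.9 = 2.05 s
v² = v₀² + 2aΔx → Δx = (14.5² − 26.6²)/(2·-5.9) = 42.1 m

Phase 3 (accelerating): v₀ = 14.5 m/s, a = 7 m/s².
v = v₀ + at = 14.5 + (7)(7.5) = 67.0 m/s
Δx = v₀t + ½at² = 14.5·7.5 + 0.5·7·7.5² = 306 m

Phase 4 (constant speed): v₀ = 67.0 m/s, a = 0 m/s².
v = v₀ + at = 67.0 + (0)(5.5) = 67.0 m/s
Δx = v₀t + ½at² = 67.0·5.5 + 0.5·0·5.5² = 368 m
Total distance = 93.1 + 42.1 + 306 + 368 = 809 m

809 m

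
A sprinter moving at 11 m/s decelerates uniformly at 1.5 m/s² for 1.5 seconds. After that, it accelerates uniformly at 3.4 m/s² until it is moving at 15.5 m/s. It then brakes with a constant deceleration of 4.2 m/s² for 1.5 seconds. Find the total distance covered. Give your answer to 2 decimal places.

Phase 1 (decelerating): v₀ = 11.0 m/s, a = -1.5 m/s².
v = v₀ + at = 11.0 + (-1.5)(1.5) = 8.75 m/s
Δx = v₀t + ½at² = 11.0·1.5 + 0.5·-1.5·1.5² = 14.8 m

Phase 2 (accelerating): v₀ = 8.75 m/s, a = 3.4 m/s².
v = v₀ + at → t = (15.5 − 8.75) / 3.4 = 1.99 s
v² = v₀² + 2aΔx → Δx = (15.5² − 8.75²)/(2·3.4) = 24.1 m

Phase 3 (decelerating): v₀ = 15.5 m/s, a = -4.2 m/s².
v = v₀ + at = 15.5 + (-4.2)(1.5) = 9.20 m/s
Δx = v₀t + ½at² = 15.5·1.5 + 0.5·-4.2·1.5² = 18.5 m
Total distance = 14.8 + 24.1 + 18.5 = 57.4 m

57.41 m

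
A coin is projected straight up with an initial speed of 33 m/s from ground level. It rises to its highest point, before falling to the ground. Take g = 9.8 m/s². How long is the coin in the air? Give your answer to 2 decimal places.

6.73 s

Phase 1 (rising): v₀ = 33.0 m/s, a = -9.8 m/s².
v = v₀ + at → t = (0 − 33.0) / -9.8 = 3.37 s
v² = v₀² + 2aΔx → Δx = (0² − 33.0²)/(2·-9.8) = 55.6 m

Phase 2 (falling): v₀ = 0 m/s, a = -9.8 m/s².
Falls 55.6 m from rest: t = √(2·55.6/9.8) = 3.37 s; v = g·t = 33.0 m/s.
Total time = 3.37 + 3.37 = 6.73 s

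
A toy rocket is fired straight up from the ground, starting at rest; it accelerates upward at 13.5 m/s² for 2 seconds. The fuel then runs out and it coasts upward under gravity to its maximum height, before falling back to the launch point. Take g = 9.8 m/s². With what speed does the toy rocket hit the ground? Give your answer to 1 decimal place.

Phase 1 (powered ascent): v₀ = 0 m/s, a = 13.5 m/s².
v = v₀ + at = 0 + (13.5)(2) = 27.0 m/s
Δx = v₀t + ½at² = 0·2 + 0.5·13.5·2² = 27.0 m

Phase 2 (coasting upward): v₀ = 27.0 m/s, a = -9.8 m/s².
v = v₀ + at → t = (0 − 27.0) / -9.8 = 2.76 s
v² = v₀² + 2aΔx → Δx = (0² − 27.0²)/(2·-9.8) = 37.2 m

Phase 3 (free fall): v₀ = 0 m/s, a = -9.8 m/s².
Falls 64.2 m from rest: t = √(2·64.2/9.8) = 3.62 s; v = g·t = 35.5 m/s.
Impact speed = 35.5 m/s

35.5 m/s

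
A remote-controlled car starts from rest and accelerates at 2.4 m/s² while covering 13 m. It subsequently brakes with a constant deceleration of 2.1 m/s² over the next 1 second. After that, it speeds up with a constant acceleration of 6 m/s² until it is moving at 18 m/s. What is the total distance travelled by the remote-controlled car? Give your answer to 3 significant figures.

Phase 1 (accelerating): v₀ = 0 m/s, a = 2.4 m/s².
v² = v₀² + 2aΔx = 0² + 2·2.4·13 = 62.4 → v = 7.90 m/s
t = (v − v₀)/a = (7.90 − 0)/2.4 = 3.29 s

Phase 2 (decelerating): v₀ = 7.90 m/s, a = -2.1 m/s².
v = v₀ + at = 7.90 + (-2.1)(1) = 5.80 m/s
Δx = v₀t + ½at² = 7.90·1 + 0.5·-2.1·1² = 6.85 m

Phase 3 (accelerating): v₀ = 5.80 m/s, a = 6 m/s².
v = v₀ + at → t = (18 − 5.80) / 6 = 2.03 s
v² = v₀² + 2aΔx → Δx = (18² − 5.80²)/(2·6) = 24.2 m
Total distance = 13.0 + 6.85 + 24.2 = 44.0 m

44.0 m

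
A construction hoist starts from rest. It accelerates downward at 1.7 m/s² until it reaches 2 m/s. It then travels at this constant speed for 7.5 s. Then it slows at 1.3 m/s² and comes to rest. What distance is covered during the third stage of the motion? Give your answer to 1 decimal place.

Phase 1 (accelerating): v₀ = 0 m/s, a = 1.7 m/s².
v = v₀ + at → t = (2 − 0) / 1.7 = 1.18 s
v² = v₀² + 2aΔx → Δx = (2² − 0²)/(2·1.7) = 1.18 m

Phase 2 (constant speed): v₀ = 2.00 m/s, a = 0 m/s².
v = v₀ + at = 2.00 + (0)(7.5) = 2.00 m/s
Δx = v₀t + ½at² = 2.00·7.5 + 0.5·0·7.5² = 15.0 m

Phase 3 (decelerating): v₀ = 2.00 m/s, a = -1.3 m/s².
v = v₀ + at → t = (0 − 2.00) / -1.3 = 1.54 s
v² = v₀² + 2aΔx → Δx = (0² − 2.00²)/(2·-1.3) = 1.54 m
Distance in phase 3 = 1.54 m

1.5 m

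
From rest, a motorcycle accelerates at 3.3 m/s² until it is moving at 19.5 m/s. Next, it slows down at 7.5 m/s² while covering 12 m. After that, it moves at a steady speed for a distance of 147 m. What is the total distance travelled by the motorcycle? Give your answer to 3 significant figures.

Phase 1 (accelerating): v₀ = 0 m/s, a = 3.3 m/s².
v = v₀ + at → t = (19.5 − 0) / 3.3 = 5.91 s
v² = v₀² + 2aΔx → Δx = (19.5² − 0²)/(2·3.3) = 57.6 m

Phase 2 (decelerating): v₀ = 19.5 m/s, a = -7.5 m/s².
v² = v₀² + 2aΔx = 19.5² + 2·-7.5·12 = 200 → v = 14.2 m/s
t = (v − v₀)/a = (14.2 − 19.5)/-7.5 = 0.713 s

Phase 3 (constant speed): v₀ = 14.2 m/s, a = 0 m/s².
Constant speed: t = d/v = 147/14.2 = 10.4 s
Total distance = 57.6 + 12.0 + 147 = 217 m

217 m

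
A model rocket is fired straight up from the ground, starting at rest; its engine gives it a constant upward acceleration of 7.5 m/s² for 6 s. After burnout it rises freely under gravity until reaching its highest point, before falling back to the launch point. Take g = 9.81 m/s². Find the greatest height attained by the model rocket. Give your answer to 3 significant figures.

238 m

Phase 1 (powered ascent): v₀ = 0 m/s, a = 7.5 m/s².
v = v₀ + at = 0 + (7.5)(6) = 45.0 m/s
Δx = v₀t + ½at² = 0·6 + 0.5·7.5·6² = 135 m

Phase 2 (coasting upward): v₀ = 45.0 m/s, a = -9.81 m/s².
v = v₀ + at → t = (0 − 45.0) / -9.81 = 4.59 s
v² = v₀² + 2aΔx → Δx = (0² − 45.0²)/(2·-9.81) = 103 m
Maximum height = 135 + 103 = 238 m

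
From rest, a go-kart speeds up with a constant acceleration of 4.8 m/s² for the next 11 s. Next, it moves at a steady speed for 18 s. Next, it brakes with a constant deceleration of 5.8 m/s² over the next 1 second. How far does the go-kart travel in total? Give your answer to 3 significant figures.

Phase 1 (accelerating): v₀ = 0 m/s, a = 4.8 m/s².
v = v₀ + at = 0 + (4.8)(11) = 52.8 m/s
Δx = v₀t + ½at² = 0·11 + 0.5·4.8·11² = 290 m

Phase 2 (constant speed): v₀ = 52.8 m/s, a = 0 m/s².
v = v₀ + at = 52.8 + (0)(18) = 52.8 m/s
Δx = v₀t + ½at² = 52.8·18 + 0.5·0·18² = 950 m

Phase 3 (decelerating): v₀ = 52.8 m/s, a = -5.8 m/s².
v = v₀ + at = 52.8 + (-5.8)(1) = 47.0 m/s
Δx = v₀t + ½at² = 52.8·1 + 0.5·-5.8·1² = 49.9 m
Total distance = 290 + 950 + 49.9 = 1290 m

1290 m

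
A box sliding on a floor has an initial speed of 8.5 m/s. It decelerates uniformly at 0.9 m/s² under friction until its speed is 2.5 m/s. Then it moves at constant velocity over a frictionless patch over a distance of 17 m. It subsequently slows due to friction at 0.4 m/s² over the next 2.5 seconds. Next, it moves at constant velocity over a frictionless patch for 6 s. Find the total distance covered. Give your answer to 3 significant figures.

67.7 m

Phase 1 (decelerating): v₀ = 8.50 m/s, a = -0.9 m/s².
v = v₀ + at → t = (2.5 − 8.50) / -0.9 = 6.67 s
v² = v₀² + 2aΔx → Δx = (2.5² − 8.50²)/(2·-0.9) = 36.7 m

Phase 2 (constant speed): v₀ = 2.50 m/s, a = 0 m/s².
Constant speed: t = d/v = 17/2.50 = 6.80 s

Phase 3 (decelerating): v₀ = 2.50 m/s, a = -0.4 m/s².
v = v₀ + at = 2.50 + (-0.4)(2.5) = 1.50 m/s
Δx = v₀t + ½at² = 2.50·2.5 + 0.5·-0.4·2.5² = 5.00 m

Phase 4 (constant speed): v₀ = 1.50 m/s, a = 0 m/s².
v = v₀ + at = 1.50 + (0)(6) = 1.50 m/s
Δx = v₀t + ½at² = 1.50·6 + 0.5·0·6² = 9.00 m
Total distance = 36.7 + 17.0 + 5.00 + 9.00 = 67.7 m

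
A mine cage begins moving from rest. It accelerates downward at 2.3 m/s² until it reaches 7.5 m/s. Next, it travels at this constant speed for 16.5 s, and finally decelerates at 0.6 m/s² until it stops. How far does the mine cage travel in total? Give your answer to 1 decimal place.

Phase 1 (accelerating): v₀ = 0 m/s, a = 2.3 m/s².
v = v₀ + at → t = (7.5 − 0) / 2.3 = 3.26 s
v² = v₀² + 2aΔx → Δx = (7.5² − 0²)/(2·2.3) = 12.2 m

Phase 2 (constant speed): v₀ = 7.50 m/s, a = 0 m/s².
v = v₀ + at = 7.50 + (0)(16.5) = 7.50 m/s
Δx = v₀t + ½at² = 7.50·16.5 + 0.5·0·16.5² = 124 m

Phase 3 (decelerating): v₀ = 7.50 m/s, a = -0.6 m/s².
v = v₀ + at → t = (0 − 7.50) / -0.6 = 12.5 s
v² = v₀² + 2aΔx → Δx = (0² − 7.50²)/(2·-0.6) = 46.9 m
Total distance = 12.2 + 124 + 46.9 = 183 m

182.9 m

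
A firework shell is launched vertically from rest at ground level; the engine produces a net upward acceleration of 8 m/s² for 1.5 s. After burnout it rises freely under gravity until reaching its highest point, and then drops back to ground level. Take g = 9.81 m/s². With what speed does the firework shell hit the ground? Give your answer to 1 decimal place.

Phase 1 (powered ascent): v₀ = 0 m/s, a = 8 m/s².
v = v₀ + at = 0 + (8)(1.5) = 12.0 m/s
Δx = v₀t + ½at² = 0·1.5 + 0.5·8·1.5² = 9.00 m

Phase 2 (coasting upward): v₀ = 12.0 m/s, a = -9.81 m/s².
v = v₀ + at → t = (0 − 12.0) / -9.81 = 1.22 s
v² = v₀² + 2aΔx → Δx = (0² − 12.0²)/(2·-9.81) = 7.34 m

Phase 3 (free fall): v₀ = 0 m/s, a = -9.81 m/s².
Falls 16.3 m from rest: t = √(2·16.3/9.81) = 1.83 s; v = g·t = 17.9 m/s.
Impact speed = 17.9 m/s

17.9 m/s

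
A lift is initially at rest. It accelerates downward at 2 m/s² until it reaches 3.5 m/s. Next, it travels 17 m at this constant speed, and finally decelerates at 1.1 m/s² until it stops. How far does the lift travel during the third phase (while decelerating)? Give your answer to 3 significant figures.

5.57 m

Phase 1 (accelerating): v₀ = 0 m/s, a = 2 m/s².
v = v₀ + at → t = (3.5 − 0) / 2 = 1.75 s
v² = v₀² + 2aΔx → Δx = (3.5² − 0²)/(2·2) = 3.06 m

Phase 2 (constant speed): v₀ = 3.50 m/s, a = 0 m/s².
Constant speed: t = d/v = 17/3.50 = 4.86 s

Phase 3 (decelerating): v₀ = 3.50 m/s, a = -1.1 m/s².
v = v₀ + at → t = (0 − 3.50) / -1.1 = 3.18 s
v² = v₀² + 2aΔx → Δx = (0² − 3.50²)/(2·-1.1) = 5.57 m
Distance in phase 3 = 5.57 m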